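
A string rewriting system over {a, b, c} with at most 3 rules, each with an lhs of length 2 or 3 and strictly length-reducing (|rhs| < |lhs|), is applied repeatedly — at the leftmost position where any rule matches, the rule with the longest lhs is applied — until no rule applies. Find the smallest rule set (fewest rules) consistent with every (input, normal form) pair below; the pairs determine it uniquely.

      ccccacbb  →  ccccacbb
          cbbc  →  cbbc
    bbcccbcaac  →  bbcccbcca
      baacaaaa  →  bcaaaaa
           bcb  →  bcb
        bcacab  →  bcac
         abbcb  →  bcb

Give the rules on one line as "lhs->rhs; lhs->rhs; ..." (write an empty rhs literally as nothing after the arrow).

  | ccccacbb
  | cbbc
  | bbcccbcaac => bbcccbcca
  | baacaaaa => bcaaaaa

aac->ca; ab->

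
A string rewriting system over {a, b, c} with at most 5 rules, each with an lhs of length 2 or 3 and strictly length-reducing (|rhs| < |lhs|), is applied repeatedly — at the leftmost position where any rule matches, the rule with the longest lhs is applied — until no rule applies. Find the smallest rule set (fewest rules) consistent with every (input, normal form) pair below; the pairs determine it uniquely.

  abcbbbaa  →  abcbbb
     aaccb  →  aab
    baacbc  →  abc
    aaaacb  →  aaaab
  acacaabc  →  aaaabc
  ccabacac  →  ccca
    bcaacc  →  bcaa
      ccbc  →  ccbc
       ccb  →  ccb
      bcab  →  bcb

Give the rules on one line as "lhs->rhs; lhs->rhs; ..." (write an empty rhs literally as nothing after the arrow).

  | abcbbbaa => abcbbba => abcbbb
  | aaccb => aacb => aab
  | baacbc => acbc => abc
  | aaaacb => aaaab

ac->a; ba->; bba->bb; cab->cb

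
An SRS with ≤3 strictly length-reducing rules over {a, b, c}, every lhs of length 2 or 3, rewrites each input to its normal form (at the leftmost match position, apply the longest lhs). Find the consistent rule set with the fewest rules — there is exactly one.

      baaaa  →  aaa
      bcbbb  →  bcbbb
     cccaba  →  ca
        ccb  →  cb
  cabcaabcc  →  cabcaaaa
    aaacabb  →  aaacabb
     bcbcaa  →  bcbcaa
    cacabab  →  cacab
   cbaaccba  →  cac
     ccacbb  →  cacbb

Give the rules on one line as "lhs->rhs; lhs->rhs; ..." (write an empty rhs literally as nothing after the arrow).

  | baaaa => aaa
  | bcbbb
  | cccaba => ccaba => caba => ca
  | ccb => cb

ba->; bcc->aa; cc->c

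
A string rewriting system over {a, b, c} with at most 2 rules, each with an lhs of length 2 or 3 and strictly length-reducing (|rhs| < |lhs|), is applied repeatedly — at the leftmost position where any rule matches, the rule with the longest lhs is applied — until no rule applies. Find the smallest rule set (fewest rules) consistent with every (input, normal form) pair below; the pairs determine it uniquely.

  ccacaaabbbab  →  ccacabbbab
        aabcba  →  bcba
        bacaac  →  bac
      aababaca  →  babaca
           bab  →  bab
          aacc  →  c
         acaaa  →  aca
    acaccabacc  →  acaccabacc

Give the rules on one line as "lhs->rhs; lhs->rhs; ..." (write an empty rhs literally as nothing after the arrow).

aa->; aac->

  | ccacaaabbbab => ccacabbbab
  | aabcba => bcba
  | bacaac => bac
  | aababaca => babaca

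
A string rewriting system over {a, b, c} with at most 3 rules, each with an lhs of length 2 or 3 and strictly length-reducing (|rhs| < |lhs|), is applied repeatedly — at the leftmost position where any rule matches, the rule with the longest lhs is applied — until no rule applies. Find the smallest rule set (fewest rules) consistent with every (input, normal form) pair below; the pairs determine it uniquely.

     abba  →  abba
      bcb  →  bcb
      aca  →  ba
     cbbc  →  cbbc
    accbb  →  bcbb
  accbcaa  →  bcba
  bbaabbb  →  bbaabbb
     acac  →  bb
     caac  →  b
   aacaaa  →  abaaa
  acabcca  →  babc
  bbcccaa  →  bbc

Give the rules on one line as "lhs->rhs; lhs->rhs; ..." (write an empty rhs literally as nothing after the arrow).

  | abba
  | bcb
  | aca => ba
  | cbbc

ac->b; ca->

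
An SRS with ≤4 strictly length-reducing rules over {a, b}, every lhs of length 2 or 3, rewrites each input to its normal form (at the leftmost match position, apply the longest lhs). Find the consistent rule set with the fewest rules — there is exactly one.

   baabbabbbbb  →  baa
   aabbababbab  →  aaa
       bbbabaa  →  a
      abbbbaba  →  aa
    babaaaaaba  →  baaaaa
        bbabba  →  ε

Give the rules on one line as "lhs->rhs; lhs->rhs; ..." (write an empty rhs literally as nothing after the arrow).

ab->; abb->a; bba->

  | baabbabbbbb => baaabbbbb => baaabbb => baaab => baa
  | aabbababbab => aaababbab => aaabbab => aaaab => aaa
  | bbbabaa => bbaa => a
  | abbbbaba => abbaba => aaba => aa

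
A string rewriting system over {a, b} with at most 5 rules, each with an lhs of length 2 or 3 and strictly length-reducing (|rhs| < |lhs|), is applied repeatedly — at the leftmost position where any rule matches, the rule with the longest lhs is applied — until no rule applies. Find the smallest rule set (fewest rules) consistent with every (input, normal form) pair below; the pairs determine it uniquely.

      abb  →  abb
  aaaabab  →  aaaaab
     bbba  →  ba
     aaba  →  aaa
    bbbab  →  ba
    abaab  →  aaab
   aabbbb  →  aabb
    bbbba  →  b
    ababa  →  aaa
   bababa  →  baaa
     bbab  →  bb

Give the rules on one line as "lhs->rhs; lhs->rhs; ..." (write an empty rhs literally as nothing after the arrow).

aba->aa; bab->ba; bba->b; bbb->b

  | abb
  | aaaabab => aaaaab
  | bbba => ba
  | aaba => aaa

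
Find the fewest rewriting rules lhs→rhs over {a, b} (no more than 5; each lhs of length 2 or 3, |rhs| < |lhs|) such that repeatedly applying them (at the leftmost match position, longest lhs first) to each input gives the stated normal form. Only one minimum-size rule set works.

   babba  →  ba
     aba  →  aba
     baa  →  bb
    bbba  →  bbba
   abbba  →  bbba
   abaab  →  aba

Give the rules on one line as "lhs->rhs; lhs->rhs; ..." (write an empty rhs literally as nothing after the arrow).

aa->b; aab->a; abb->bb; bab->

  | babba => ba
  | aba
  | baa => bb
  | bbba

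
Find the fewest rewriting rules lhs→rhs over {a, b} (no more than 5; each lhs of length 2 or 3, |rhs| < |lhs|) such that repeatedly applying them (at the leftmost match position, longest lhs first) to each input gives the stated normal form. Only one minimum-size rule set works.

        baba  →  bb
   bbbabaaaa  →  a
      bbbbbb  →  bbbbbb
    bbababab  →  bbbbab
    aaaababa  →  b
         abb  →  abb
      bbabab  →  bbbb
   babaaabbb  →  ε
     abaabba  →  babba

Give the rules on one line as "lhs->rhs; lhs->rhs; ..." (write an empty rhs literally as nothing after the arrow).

  | baba => bb
  | bbbabaaaa => bbbbaaa => bbbaaa => bbaaa => baaa => aaa => a
  | bbbbbb
  | bbababab => bbbbab

aa->; aab->aa; aba->b; baa->aa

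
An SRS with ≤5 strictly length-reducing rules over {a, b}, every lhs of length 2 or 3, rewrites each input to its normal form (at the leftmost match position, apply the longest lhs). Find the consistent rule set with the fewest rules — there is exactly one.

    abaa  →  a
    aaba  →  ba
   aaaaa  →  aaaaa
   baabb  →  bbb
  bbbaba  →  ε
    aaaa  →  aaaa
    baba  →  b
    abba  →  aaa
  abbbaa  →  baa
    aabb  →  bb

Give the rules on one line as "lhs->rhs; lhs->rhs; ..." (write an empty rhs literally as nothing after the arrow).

  | abaa => a
  | aaba => ba
  | aaaaa
  | baabb => bbb

aab->b; aba->; abb->aa; bba->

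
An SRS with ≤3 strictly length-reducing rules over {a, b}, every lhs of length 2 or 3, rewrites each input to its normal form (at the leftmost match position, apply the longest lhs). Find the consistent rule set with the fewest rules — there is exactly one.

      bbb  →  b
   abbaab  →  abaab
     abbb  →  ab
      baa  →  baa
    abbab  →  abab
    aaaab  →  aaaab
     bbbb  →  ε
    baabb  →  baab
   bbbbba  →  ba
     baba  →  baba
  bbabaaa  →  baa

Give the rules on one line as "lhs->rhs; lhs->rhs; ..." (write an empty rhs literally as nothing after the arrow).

abb->ab; bb->; bba->b

  | bbb => b
  | abbaab => abaab
  | abbb => abb => ab
  | baa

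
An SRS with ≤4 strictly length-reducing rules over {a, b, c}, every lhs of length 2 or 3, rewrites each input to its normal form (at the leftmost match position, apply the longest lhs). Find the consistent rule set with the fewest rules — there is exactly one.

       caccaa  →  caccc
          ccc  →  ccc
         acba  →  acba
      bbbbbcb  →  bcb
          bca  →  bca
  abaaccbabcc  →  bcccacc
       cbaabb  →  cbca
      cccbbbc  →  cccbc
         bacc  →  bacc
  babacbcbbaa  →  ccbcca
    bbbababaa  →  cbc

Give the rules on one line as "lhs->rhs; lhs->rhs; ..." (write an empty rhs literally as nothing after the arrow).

aa->c; ab->b; bb->a

  | caccaa => caccc
  | ccc
  | acba
  | bbbbbcb => abbbcb => bbbcb => abcb => bcb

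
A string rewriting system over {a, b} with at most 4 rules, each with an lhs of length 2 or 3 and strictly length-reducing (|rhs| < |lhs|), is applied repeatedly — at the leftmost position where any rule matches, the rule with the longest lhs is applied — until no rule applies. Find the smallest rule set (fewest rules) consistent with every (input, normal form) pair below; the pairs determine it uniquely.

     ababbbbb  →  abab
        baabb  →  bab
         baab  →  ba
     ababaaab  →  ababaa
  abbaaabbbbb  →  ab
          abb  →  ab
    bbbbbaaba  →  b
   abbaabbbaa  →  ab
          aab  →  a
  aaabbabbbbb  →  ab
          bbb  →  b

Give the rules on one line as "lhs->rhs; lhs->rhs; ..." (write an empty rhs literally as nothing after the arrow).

aab->a; bb->b; bba->bb

  | ababbbbb => ababbbb => ababbb => ababb => abab
  | baabb => bab
  | baab => ba
  | ababaaab => ababaa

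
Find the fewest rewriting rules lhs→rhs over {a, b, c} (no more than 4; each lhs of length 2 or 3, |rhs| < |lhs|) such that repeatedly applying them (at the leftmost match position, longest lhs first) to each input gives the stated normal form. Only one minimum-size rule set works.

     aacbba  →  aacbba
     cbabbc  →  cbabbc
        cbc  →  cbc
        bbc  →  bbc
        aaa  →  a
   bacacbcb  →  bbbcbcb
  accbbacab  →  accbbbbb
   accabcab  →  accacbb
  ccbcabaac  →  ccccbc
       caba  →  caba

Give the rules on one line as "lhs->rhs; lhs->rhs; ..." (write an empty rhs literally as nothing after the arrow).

  | aacbba
  | cbabbc
  | cbc
  | bbc

aaa->a; aca->bb; baa->ca; bca->cb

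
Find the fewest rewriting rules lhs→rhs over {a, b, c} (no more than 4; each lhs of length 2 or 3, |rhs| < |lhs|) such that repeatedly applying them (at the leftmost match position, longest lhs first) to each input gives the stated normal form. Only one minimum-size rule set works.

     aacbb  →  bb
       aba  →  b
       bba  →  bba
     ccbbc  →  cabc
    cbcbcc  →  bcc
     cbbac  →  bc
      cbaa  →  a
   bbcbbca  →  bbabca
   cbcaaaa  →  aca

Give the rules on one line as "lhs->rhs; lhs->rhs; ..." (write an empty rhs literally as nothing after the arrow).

  | aacbb => acbb => bb
  | aba => b
  | bba
  | ccbbc => cabc

aa->a; aba->b; acb->b; cb->a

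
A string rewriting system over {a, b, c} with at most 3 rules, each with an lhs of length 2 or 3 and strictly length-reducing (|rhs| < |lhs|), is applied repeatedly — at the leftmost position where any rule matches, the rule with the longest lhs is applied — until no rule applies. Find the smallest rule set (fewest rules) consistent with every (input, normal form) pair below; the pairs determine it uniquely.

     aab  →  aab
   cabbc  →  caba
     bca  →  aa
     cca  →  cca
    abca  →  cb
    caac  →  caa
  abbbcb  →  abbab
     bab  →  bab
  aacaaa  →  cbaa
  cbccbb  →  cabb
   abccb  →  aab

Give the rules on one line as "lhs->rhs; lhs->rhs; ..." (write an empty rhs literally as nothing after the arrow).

  | aab
  | cabbc => caba
  | bca => aa
  | cca

aaa->cb; ac->a; bc->a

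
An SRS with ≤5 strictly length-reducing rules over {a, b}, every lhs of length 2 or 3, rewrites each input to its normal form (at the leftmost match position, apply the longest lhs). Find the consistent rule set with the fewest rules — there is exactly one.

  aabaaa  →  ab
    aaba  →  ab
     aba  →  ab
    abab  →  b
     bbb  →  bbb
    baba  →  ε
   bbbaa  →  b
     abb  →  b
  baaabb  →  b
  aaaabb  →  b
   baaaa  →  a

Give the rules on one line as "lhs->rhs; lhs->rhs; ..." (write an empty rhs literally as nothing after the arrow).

aa->a; aba->ab; abb->b; ba->

  | aabaaa => abaaa => abaa => aba => ab
  | aaba => aba => ab
  | aba => ab
  | abab => abb => b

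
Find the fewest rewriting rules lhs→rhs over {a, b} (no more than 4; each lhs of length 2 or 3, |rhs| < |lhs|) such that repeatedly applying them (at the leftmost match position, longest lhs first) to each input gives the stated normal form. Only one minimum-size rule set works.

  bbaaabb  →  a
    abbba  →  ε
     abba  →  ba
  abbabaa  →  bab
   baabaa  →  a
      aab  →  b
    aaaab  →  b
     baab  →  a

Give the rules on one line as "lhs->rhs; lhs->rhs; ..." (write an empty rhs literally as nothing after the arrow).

aa->; abb->b; bb->a

  | bbaaabb => aaaabb => aabb => bb => a
  | abbba => bba => aa => ε
  | abba => ba
  | abbabaa => babaa => bab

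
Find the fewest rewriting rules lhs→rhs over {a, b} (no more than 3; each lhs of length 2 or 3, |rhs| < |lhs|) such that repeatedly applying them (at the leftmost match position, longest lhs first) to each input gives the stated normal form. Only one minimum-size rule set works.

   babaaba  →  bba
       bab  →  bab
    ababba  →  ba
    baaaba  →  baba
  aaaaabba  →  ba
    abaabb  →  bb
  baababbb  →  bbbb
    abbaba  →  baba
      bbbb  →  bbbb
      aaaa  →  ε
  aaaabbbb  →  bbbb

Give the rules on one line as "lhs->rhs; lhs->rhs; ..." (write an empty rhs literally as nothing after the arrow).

aa->; abb->b

  | babaaba => babba => bba
  | bab
  | ababba => abba => ba
  | baaaba => baba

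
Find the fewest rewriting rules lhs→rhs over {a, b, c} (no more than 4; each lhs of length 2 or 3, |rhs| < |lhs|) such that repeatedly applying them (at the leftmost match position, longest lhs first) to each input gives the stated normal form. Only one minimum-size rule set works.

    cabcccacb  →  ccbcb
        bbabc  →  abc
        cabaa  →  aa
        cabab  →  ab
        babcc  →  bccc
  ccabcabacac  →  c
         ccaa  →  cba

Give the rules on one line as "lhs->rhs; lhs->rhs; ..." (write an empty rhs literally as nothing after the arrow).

bab->bc; bb->; ca->b

  | cabcccacb => bbcccacb => cccacb => ccbcb
  | bbabc => abc
  | cabaa => bbaa => aa
  | cabab => bbab => ab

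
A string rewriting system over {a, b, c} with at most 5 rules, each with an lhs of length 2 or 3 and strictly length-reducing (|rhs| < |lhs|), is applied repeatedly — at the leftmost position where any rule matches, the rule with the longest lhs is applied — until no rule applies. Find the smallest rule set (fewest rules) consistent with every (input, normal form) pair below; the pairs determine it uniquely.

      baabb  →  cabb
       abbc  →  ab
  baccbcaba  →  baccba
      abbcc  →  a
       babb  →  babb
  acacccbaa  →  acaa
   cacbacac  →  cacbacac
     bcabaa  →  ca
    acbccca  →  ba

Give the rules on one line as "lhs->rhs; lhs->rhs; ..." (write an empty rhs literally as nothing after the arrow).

aba->ba; baa->ca; bc->; ccc->b

  | baabb => cabb
  | abbc => ab
  | baccbcaba => baccaba => baccba
  | abbcc => abc => a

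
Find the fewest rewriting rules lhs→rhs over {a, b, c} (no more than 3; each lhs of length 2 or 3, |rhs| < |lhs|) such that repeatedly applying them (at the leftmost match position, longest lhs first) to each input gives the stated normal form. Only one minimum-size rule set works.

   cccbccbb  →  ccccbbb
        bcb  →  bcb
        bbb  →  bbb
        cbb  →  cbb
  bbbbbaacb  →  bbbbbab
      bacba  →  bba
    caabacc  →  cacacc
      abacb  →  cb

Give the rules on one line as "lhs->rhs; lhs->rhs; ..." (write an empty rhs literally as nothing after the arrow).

aba->ca; acb->b; bcc->cb

  | cccbccbb => ccccbbb
  | bcb
  | bbb
  | cbb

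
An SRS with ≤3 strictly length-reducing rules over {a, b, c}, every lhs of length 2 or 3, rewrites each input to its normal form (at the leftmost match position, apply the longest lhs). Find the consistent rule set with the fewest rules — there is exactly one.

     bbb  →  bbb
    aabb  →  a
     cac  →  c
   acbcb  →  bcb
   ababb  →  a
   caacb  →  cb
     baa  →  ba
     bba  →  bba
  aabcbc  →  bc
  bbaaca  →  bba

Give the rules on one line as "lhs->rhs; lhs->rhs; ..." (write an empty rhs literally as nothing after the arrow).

  | bbb
  | aabb => abb => ab => a
  | cac => c
  | acbcb => bcb

aa->a; ab->a; ac->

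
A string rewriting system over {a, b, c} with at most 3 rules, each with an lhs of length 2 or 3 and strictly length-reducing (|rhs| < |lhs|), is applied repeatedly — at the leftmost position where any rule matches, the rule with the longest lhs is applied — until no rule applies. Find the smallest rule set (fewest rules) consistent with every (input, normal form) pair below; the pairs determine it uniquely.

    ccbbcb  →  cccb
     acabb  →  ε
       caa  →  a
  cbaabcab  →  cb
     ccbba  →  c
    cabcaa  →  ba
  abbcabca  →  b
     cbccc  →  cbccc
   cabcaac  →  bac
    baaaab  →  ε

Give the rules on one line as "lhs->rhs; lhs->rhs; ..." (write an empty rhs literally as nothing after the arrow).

ab->b; bb->; ca->

  | ccbbcb => cccb
  | acabb => abb => bb => ε
  | caa => a
  | cbaabcab => cbabcab => cbbcab => ccab => cb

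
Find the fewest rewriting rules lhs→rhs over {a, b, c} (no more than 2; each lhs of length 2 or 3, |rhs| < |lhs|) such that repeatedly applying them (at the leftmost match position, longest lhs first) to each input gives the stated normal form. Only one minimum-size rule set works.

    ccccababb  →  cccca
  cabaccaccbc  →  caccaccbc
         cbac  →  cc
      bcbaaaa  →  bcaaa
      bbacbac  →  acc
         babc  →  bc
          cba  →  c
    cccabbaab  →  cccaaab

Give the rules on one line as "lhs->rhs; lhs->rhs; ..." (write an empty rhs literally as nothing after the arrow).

ba->; bb->

  | ccccababb => ccccabb => cccca
  | cabaccaccbc => caccaccbc
  | cbac => cc
  | bcbaaaa => bcaaa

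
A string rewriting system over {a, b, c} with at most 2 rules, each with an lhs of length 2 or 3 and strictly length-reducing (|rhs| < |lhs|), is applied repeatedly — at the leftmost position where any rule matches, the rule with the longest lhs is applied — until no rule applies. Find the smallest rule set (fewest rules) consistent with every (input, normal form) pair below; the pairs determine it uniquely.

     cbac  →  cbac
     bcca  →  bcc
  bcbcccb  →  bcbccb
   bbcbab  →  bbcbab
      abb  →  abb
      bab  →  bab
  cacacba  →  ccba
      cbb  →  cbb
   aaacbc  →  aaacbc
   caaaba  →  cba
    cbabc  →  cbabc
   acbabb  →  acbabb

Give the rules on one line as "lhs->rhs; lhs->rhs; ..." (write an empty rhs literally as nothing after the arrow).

  | cbac
  | bcca => bcc
  | bcbcccb => bcbccb
  | bbcbab

ca->c; ccc->cc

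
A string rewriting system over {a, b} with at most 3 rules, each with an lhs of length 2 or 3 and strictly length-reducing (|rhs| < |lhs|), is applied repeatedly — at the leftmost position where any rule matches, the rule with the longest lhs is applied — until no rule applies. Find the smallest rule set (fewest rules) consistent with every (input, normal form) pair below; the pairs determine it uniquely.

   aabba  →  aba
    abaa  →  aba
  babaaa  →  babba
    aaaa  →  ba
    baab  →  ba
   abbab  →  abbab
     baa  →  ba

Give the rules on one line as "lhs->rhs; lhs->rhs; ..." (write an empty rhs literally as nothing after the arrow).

  | aabba => aba
  | abaa => aba
  | babaaa => babba
  | aaaa => baa => ba

aa->a; aaa->ba; aab->a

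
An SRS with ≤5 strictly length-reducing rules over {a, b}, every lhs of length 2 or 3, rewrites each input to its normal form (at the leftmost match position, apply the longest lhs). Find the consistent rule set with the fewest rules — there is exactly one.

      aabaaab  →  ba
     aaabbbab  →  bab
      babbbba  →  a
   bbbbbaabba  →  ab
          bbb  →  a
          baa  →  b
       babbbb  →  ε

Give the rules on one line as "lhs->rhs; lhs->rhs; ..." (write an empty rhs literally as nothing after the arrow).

  | aabaaab => baaab => babb => ba
  | aaabbbab => abbbbab => aabab => bab
  | babbbba => baaba => bba => a
  | bbbbbaabba => abbaabba => aaabba => abbba => aaa => ab

aa->; aaa->ab; bb->; bbb->a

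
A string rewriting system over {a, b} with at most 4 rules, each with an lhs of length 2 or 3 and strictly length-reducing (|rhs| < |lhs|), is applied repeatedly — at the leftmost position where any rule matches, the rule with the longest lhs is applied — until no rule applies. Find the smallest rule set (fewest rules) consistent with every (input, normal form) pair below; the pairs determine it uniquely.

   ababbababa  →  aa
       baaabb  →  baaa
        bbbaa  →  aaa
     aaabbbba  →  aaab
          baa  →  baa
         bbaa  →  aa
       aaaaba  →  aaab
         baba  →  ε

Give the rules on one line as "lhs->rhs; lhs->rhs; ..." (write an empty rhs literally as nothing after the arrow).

  | ababbababa => bbbababa => aababa => abba => aa
  | baaabb => baaa
  | bbbaa => aaa
  | aaabbbba => aaaaba => aaab

aba->b; bb->; bbb->a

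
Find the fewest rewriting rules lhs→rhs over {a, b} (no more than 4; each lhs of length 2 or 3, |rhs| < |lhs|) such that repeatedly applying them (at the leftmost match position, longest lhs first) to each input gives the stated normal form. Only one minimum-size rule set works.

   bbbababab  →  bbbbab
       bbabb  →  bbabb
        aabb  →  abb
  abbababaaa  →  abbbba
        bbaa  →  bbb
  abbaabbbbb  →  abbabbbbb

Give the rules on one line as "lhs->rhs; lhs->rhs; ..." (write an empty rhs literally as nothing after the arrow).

aa->b; aab->ab; aba->

  | bbbababab => bbbbab
  | bbabb
  | aabb => abb
  | abbababaaa => abbbaaa => abbbba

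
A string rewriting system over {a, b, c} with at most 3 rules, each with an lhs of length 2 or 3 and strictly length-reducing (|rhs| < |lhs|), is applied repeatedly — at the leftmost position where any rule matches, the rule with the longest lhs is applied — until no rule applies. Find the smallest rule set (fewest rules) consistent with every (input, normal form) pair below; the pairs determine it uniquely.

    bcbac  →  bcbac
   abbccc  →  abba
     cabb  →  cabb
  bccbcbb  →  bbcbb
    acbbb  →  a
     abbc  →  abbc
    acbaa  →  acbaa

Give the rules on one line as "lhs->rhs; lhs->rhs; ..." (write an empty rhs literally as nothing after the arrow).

  | bcbac
  | abbccc => abba
  | cabb
  | bccbcbb => bbcbb

bbb->c; cc->; ccc->a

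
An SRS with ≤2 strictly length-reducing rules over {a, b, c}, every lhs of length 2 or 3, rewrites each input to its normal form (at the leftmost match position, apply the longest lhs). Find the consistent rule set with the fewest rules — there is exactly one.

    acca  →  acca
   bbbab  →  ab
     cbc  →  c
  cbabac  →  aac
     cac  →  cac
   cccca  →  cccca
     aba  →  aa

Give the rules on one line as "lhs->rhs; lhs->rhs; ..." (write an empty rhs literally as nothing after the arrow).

ba->a; cb->

  | acca
  | bbbab => bbab => bab => ab
  | cbc => c
  | cbabac => abac => aac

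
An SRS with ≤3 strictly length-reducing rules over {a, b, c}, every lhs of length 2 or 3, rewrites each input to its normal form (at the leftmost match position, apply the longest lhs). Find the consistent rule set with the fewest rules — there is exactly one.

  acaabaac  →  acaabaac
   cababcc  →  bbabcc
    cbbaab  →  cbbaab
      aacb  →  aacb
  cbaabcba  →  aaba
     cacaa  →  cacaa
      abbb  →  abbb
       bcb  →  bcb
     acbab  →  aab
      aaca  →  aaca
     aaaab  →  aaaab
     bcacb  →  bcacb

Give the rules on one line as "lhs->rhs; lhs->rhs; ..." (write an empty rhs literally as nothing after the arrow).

cab->bb; cba->a

  | acaabaac
  | cababcc => bbabcc
  | cbbaab
  | aacb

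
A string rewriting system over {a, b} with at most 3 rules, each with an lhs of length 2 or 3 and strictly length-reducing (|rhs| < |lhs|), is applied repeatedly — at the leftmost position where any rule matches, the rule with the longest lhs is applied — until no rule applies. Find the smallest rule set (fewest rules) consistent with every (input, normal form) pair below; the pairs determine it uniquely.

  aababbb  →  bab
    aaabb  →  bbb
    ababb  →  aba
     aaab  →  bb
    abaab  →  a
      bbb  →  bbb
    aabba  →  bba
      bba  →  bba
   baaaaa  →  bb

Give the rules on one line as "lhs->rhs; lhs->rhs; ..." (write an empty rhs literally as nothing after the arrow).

aa->; aaa->b; abb->a

  | aababbb => babbb => bab
  | aaabb => bbb
  | ababb => aba
  | aaab => bb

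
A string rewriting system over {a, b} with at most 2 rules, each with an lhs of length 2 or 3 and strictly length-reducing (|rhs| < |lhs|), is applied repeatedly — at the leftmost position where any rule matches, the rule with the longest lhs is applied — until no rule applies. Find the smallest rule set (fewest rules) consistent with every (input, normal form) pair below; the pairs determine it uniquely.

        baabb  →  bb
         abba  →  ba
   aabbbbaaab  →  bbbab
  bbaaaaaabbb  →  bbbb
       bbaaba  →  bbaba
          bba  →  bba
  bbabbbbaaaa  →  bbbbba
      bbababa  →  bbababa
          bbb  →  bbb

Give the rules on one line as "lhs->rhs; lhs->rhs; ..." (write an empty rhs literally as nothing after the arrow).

  | baabb => babb => bb
  | abba => ba
  | aabbbbaaab => abbbbaaab => bbbaaab => bbbaab => bbbab
  | bbaaaaaabbb => bbaaaaabbb => bbaaaabbb => bbaaabbb => bbaabbb => bbabbb => bbbb

aa->a; abb->b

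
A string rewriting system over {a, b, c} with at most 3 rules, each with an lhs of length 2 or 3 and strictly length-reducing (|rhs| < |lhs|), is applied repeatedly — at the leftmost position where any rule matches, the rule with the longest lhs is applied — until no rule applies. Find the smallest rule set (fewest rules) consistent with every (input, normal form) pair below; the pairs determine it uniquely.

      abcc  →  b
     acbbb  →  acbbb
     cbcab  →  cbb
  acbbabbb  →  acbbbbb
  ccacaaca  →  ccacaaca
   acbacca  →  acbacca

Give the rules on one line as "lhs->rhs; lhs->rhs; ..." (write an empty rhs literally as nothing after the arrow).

  | abcc => bcc => bc => b
  | acbbb
  | cbcab => cbab => cbb
  | acbbabbb => acbbbbb

ab->b; bc->b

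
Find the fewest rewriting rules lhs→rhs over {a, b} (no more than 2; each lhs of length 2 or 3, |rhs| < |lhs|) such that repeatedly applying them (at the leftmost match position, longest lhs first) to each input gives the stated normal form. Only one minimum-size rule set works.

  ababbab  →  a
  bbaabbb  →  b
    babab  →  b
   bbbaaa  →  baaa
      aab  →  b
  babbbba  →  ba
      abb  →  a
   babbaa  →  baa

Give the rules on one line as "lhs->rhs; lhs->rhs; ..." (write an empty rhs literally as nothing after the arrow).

ab->b; bb->a

  | ababbab => babbab => bbbab => abab => bab => bb => a
  | bbaabbb => aaabbb => aabbb => abbb => bbb => ab => b
  | babab => bbab => aab => ab => b
  | bbbaaa => abaaa => baaa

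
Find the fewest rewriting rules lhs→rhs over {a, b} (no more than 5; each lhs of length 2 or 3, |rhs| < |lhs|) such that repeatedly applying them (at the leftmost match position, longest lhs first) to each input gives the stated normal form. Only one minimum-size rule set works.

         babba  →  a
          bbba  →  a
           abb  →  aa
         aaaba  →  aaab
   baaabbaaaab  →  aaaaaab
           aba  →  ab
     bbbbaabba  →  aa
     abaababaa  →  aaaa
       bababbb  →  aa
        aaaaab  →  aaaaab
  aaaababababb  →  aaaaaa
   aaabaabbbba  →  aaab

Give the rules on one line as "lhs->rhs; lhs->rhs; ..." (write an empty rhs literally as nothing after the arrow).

ba->b; baa->; bb->a; bbb->

  | babba => bbba => a
  | bbba => a
  | abb => aa
  | aaaba => aaab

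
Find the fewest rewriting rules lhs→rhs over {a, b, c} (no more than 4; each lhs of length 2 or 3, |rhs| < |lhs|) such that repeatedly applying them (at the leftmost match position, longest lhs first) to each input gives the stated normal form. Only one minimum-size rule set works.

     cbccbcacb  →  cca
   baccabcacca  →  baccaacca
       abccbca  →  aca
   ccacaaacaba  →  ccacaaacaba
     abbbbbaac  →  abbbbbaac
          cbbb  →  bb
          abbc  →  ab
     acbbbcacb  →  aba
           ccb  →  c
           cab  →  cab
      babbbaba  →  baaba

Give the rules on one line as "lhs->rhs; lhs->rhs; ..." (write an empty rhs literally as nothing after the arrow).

  | cbccbcacb => ccbcacb => ccacb => cca
  | baccabcacca => baccaacca
  | abccbca => acbca => aca
  | ccacaaacaba

bab->ba; bc->; cb->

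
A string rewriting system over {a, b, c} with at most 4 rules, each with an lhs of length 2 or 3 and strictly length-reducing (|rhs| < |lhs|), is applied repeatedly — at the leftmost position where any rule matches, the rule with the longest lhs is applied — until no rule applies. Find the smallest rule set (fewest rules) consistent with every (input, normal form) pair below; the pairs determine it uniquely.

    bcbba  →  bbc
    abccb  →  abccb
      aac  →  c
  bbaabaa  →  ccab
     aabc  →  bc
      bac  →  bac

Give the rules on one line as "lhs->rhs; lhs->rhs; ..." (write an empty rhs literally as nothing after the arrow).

aa->; bba->cc; ccc->bc

  | bcbba => bccc => bbc
  | abccb
  | aac => c
  | bbaabaa => ccabaa => ccab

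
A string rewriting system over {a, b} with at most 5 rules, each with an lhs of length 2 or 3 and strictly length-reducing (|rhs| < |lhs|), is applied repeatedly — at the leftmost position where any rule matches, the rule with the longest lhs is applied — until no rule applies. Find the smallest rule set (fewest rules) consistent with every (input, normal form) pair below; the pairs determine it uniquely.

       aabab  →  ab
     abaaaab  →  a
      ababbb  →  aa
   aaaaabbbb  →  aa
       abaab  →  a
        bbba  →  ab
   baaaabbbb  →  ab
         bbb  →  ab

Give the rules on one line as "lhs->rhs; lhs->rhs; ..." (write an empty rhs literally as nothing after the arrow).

aab->; ba->b; bab->; bb->a

  | aabab => ab
  | abaaaab => abaaab => abaab => abab => a
  | ababbb => abb => aa
  | aaaaabbbb => aaabbb => abb => aa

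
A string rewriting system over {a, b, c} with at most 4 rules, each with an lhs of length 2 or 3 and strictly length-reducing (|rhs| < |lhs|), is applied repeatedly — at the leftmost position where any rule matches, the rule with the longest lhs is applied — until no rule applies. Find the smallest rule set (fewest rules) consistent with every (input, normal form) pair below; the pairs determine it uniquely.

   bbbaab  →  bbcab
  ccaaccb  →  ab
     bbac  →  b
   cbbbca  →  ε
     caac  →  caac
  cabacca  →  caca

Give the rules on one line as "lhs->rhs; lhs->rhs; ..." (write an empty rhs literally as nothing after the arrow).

  | bbbaab => bbcab
  | ccaaccb => accb => ab
  | bbac => bcc => b
  | cbbbca => cbbca => cbca => cca => ε

ba->c; cb->c; cc->; cca->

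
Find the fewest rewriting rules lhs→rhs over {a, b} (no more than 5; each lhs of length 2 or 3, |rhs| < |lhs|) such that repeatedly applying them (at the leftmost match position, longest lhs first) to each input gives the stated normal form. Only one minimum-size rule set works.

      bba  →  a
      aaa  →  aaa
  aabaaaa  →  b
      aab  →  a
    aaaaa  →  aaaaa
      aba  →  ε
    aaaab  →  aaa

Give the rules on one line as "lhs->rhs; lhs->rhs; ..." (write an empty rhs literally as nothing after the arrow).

  | bba => a
  | aaa
  | aabaaaa => abbaaa => baaa => baa => ba => b
  | aab => a

ab->; aba->bb; ba->b; bb->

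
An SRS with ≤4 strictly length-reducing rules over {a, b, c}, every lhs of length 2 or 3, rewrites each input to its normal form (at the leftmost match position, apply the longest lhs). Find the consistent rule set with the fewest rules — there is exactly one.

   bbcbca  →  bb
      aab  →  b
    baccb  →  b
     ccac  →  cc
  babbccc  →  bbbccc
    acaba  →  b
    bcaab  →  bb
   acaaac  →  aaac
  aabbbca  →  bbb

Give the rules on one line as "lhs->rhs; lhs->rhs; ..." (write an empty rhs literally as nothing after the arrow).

ab->b; ba->b; ca->; cb->a

  | bbcbca => bbaca => bbca => bb
  | aab => ab => b
  | baccb => bccb => bca => b
  | ccac => cc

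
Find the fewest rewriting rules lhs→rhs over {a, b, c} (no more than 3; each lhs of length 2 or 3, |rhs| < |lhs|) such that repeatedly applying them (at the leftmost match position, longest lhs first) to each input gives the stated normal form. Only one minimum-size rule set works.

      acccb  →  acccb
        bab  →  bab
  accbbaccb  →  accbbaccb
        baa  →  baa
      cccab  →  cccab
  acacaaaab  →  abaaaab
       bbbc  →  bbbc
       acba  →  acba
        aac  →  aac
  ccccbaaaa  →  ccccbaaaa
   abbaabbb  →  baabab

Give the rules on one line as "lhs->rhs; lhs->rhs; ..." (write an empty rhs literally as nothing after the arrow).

abb->ba; cac->b

  | acccb
  | bab
  | accbbaccb
  | baa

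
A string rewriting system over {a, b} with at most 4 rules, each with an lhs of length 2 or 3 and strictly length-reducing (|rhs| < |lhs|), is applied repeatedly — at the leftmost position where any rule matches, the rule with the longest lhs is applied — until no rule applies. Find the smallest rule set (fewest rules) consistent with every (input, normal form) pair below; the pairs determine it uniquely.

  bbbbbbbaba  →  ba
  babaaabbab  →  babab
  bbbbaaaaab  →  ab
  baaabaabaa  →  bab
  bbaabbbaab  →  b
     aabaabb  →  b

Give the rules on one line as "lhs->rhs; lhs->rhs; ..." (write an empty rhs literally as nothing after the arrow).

aa->; aab->; abb->; bba->aa

  | bbbbbbbaba => bbbbbaaba => bbbaaaba => baaaaba => baaba => ba
  | babaaabbab => bababbab => babab
  | bbbbaaaaab => bbaaaaaab => aaaaaaab => aaaaab => aaab => ab
  | baaabaabaa => babaabaa => babaa => bab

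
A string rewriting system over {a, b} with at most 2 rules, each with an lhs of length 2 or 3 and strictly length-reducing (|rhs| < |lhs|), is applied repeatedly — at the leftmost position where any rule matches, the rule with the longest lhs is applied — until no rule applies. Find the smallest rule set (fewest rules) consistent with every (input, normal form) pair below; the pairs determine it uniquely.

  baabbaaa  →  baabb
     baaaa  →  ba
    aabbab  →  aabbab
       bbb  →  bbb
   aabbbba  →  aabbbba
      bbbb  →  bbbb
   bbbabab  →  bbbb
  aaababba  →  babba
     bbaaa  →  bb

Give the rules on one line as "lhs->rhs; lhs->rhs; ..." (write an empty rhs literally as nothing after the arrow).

  | baabbaaa => baabb
  | baaaa => ba
  | aabbab
  | bbb

aaa->; aba->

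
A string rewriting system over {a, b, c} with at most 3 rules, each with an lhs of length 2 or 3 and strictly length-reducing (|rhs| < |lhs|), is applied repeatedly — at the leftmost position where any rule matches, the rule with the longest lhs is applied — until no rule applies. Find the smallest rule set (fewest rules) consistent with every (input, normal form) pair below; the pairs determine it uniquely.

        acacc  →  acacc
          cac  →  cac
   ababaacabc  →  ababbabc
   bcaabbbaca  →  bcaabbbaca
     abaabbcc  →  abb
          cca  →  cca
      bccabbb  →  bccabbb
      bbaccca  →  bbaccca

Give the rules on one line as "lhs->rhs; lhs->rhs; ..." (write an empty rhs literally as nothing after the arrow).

aac->b; bbc->

  | acacc
  | cac
  | ababaacabc => ababbabc
  | bcaabbbaca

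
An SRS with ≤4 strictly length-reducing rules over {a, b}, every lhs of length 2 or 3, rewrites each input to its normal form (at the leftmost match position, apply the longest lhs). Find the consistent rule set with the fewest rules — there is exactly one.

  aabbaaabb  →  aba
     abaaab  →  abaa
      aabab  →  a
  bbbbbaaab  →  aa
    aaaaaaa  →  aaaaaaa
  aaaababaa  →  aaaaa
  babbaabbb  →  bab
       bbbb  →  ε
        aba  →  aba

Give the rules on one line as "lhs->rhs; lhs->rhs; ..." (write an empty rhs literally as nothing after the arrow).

  | aabbaaabb => abaaabb => abaab => aba
  | abaaab => abaa
  | aabab => aab => a
  | bbbbbaaab => bbbbaaab => bbbaaab => bbaaab => aaab => aa

aab->a; bb->; bbb->bb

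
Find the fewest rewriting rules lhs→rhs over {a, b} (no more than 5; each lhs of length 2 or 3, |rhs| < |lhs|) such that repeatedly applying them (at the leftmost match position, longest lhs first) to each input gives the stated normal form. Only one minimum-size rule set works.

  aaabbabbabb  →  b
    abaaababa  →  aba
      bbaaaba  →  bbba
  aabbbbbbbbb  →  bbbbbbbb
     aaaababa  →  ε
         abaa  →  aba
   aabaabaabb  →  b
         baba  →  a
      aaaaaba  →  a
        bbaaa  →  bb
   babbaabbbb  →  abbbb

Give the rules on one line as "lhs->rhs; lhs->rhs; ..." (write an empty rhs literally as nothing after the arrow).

aa->a; aaa->; aab->; bab->a

  | aaabbabbabb => bbabbabb => bababb => aabb => b
  | abaaababa => abbaba => abaa => aba
  | bbaaaba => bbba
  | aabbbbbbbbb => bbbbbbbb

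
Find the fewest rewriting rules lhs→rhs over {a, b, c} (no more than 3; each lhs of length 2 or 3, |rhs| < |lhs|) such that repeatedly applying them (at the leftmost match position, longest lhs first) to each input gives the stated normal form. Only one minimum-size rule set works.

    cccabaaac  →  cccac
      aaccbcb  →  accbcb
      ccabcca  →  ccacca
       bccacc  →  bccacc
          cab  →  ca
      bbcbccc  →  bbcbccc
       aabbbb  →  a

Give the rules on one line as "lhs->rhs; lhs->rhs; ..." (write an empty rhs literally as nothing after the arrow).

  | cccabaaac => cccaaaac => cccaaac => cccaac => cccac
  | aaccbcb => accbcb
  | ccabcca => ccacca
  | bccacc

aa->a; ab->a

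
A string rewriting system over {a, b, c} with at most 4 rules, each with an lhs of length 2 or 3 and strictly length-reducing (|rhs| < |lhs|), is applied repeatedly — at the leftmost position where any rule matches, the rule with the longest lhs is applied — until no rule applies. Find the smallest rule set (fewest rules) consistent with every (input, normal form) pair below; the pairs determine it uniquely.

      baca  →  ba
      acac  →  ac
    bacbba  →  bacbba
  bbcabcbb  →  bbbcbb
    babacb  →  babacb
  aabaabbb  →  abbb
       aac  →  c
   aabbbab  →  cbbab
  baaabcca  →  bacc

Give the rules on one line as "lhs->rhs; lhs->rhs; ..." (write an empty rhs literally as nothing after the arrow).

  | baca => ba
  | acac => ac
  | bacbba
  | bbcabcbb => bbbcbb

aab->c; aac->c; ca->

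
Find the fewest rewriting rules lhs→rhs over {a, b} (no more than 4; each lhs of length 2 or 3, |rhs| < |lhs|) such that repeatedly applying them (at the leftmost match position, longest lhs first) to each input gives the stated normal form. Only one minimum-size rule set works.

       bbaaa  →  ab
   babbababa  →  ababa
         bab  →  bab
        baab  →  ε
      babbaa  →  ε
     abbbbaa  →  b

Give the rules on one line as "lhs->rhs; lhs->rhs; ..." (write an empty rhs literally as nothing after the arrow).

  | bbaaa => aaa => ab
  | babbababa => bbababa => ababa
  | bab
  | baab => bb => ε

aa->; aaa->ab; abb->b; bb->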